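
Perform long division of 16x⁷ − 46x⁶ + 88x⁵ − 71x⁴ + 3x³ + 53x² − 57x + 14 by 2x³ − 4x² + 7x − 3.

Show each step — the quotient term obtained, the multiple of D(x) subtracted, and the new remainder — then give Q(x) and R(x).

Step 1: lead(16x⁷ − 46x⁶ + 88x⁵ − 71x⁴ + 3x³ + 53x² − 57x + 14) ÷ lead(D) = 16x⁷ ÷ 2x³ = 8x⁴. Subtract (8x⁴)·D = 16x⁷ − 32x⁶ + 56x⁵ − 24x⁴. Remainder: −14x⁶ + 32x⁵ − 47x⁴ + 3x³ + 53x² − 57x + 14.
Step 2: lead(−14x⁶ + 32x⁵ − 47x⁴ + 3x³ + 53x² − 57x + 14) ÷ lead(D) = −14x⁶ ÷ 2x³ = −7x³. Subtract (−7x³)·D = −14x⁶ + 28x⁵ − 49x⁴ + 21x³. Remainder: 4x⁵ + 2x⁴ − 18x³ + 53x² − 57x + 14.
Step 3: lead(4x⁵ + 2x⁴ − 18x³ + 53x² − 57x + 14) ÷ lead(D) = 4x⁵ ÷ 2x³ = 2x². Subtract (2x²)·D = 4x⁵ − 8x⁴ + 14x³ − 6x². Remainder: 10x⁴ − 32x³ + 59x² − 57x + 14.
Step 4: lead(10x⁴ − 32x³ + 59x² − 57x + 14) ÷ lead(D) = 10x⁴ ÷ 2x³ = 5x. Subtract (5x)·D = 10x⁴ − 20x³ + 35x² − 15x. Remainder: −12x³ + 24x² − 42x + 14.
Step 5: lead(−12x³ + 24x² − 42x + 14) ÷ lead(D) = −12x³ ÷ 2x³ = −6. Subtract (−6)·D = −12x³ + 24x² − 42x + 18. Remainder: −4.

Q(x) = 8x⁴ − 7x³ + 2x² + 5x − 6; R(x) = −4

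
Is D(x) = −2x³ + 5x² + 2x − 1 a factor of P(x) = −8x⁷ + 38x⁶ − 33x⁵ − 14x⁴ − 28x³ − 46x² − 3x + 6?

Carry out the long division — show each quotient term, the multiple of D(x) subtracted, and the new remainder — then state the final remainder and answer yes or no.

R(x) = 0, so D(x) is a factor of P(x). yes

Step 1: lead(−8x⁷ + 38x⁶ − 33x⁵ − 14x⁴ − 28x³ − 46x² − 3x + 6) ÷ lead(D) = −8x⁷ ÷ −2x³ = 4x⁴. Subtract (4x⁴)·D = −8x⁷ + 20x⁶ + 8x⁵ − 4x⁴. Remainder: 18x⁶ − 41x⁵ − 10x⁴ − 28x³ − 46x² − 3x + 6.
Step 2: lead(18x⁶ − 41x⁵ − 10x⁴ − 28x³ − 46x² − 3x + 6) ÷ lead(D) = 18x⁶ ÷ −2x³ = −9x³. Subtract (−9x³)·D = 18x⁶ − 45x⁵ − 18x⁴ + 9x³. Remainder: 4x⁵ + 8x⁴ − 37x³ − 46x² − 3x + 6.
Step 3: lead(4x⁵ + 8x⁴ − 37x³ − 46x² − 3x + 6) ÷ lead(D) = 4x⁵ ÷ −2x³ = −2x². Subtract (−2x²)·D = 4x⁵ − 10x⁴ − 4x³ + 2x². Remainder: 18x⁴ − 33x³ − 48x² − 3x + 6.
Step 4: lead(18x⁴ − 33x³ − 48x² − 3x + 6) ÷ lead(D) = 18x⁴ ÷ −2x³ = −9x. Subtract (−9x)·D = 18x⁴ − 45x³ − 18x² + 9x. Remainder: 12x³ − 30x² − 12x + 6.
Step 5: lead(12x³ − 30x² − 12x + 6) ÷ lead(D) = 12x³ ÷ −2x³ = −6. Subtract (−6)·D = 12x³ − 30x² − 12x + 6. Remainder: 0.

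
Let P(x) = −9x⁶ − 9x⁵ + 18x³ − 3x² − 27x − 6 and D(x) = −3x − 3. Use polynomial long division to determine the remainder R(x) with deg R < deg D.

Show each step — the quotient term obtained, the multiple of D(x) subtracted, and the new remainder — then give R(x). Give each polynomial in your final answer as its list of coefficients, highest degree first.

Step 1: lead(−9x⁶ − 9x⁵ + 18x³ − 3x² − 27x − 6) ÷ lead(D) = −9x⁶ ÷ −3x = 3x⁵. Subtract (3x⁵)·D = −9x⁶ − 9x⁵. Remainder: 18x³ − 3x² − 27x − 6.
Step 2: lead(18x³ − 3x² − 27x − 6) ÷ lead(D) = 18x³ ÷ −3x = −6x². Subtract (−6x²)·D = 18x³ + 18x². Remainder: −21x² − 27x − 6.
Step 3: lead(−21x² − 27x − 6) ÷ lead(D) = −21x² ÷ −3x = 7x. Subtract (7x)·D = −21x² − 21x. Remainder: −6x − 6.
Step 4: lead(−6x − 6) ÷ lead(D) = −6x ÷ −3x = 2. Subtract (2)·D = −6x − 6. Remainder: 0.

R = [0]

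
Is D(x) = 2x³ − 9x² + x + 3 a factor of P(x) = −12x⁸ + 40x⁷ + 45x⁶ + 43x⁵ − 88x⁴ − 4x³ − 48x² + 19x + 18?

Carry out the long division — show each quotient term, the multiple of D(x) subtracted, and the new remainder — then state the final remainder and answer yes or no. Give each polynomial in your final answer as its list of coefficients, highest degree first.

R = [2, 8, -6], so D(x) is not a factor of P(x). no

Step 1: lead(−12x⁸ + 40x⁷ + 45x⁶ + 43x⁵ − 88x⁴ − 4x³ − 48x² + 19x + 18) ÷ lead(D) = −12x⁸ ÷ 2x³ = −6x⁵. Subtract (−6x⁵)·D = −12x⁸ + 54x⁷ − 6x⁶ − 18x⁵. Remainder: −14x⁷ + 51x⁶ + 61x⁵ − 88x⁴ − 4x³ − 48x² + 19x + 18.
Step 2: lead(−14x⁷ + 51x⁶ + 61x⁵ − 88x⁴ − 4x³ − 48x² + 19x + 18) ÷ lead(D) = −14x⁷ ÷ 2x³ = −7x⁴. Subtract (−7x⁴)·D = −14x⁷ + 63x⁶ − 7x⁵ − 21x⁴. Remainder: −12x⁶ + 68x⁵ − 67x⁴ − 4x³ − 48x² + 19x + 18.
Step 3: lead(−12x⁶ + 68x⁵ − 67x⁴ − 4x³ − 48x² + 19x + 18) ÷ lead(D) = −12x⁶ ÷ 2x³ = −6x³. Subtract (−6x³)·D = −12x⁶ + 54x⁵ − 6x⁴ − 18x³. Remainder: 14x⁵ − 61x⁴ + 14x³ − 48x² + 19x + 18.
Step 4: lead(14x⁵ − 61x⁴ + 14x³ − 48x² + 19x + 18) ÷ lead(D) = 14x⁵ ÷ 2x³ = 7x². Subtract (7x²)·D = 14x⁵ − 63x⁴ + 7x³ + 21x². Remainder: 2x⁴ + 7x³ − 69x² + 19x + 18.
Step 5: lead(2x⁴ + 7x³ − 69x² + 19x + 18) ÷ lead(D) = 2x⁴ ÷ 2x³ = x. Subtract (x)·D = 2x⁴ − 9x³ + x² + 3x. Remainder: 16x³ − 70x² + 16x + 18.
Step 6: lead(16x³ − 70x² + 16x + 18) ÷ lead(D) = 16x³ ÷ 2x³ = 8. Subtract (8)·D = 16x³ − 72x² + 8x + 24. Remainder: 2x² + 8x − 6.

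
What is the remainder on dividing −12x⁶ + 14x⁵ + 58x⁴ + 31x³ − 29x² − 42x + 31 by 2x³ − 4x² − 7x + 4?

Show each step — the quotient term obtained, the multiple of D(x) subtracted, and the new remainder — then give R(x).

R(x) = x² + 8x + 7

Step 1: lead(−12x⁶ + 14x⁵ + 58x⁴ + 31x³ − 29x² − 42x + 31) ÷ lead(D) = −12x⁶ ÷ 2x³ = −6x³. Subtract (−6x³)·D = −12x⁶ + 24x⁵ + 42x⁴ − 24x³. Remainder: −10x⁵ + 16x⁴ + 55x³ − 29x² − 42x + 31.
Step 2: lead(−10x⁵ + 16x⁴ + 55x³ − 29x² − 42x + 31) ÷ lead(D) = −10x⁵ ÷ 2x³ = −5x². Subtract (−5x²)·D = −10x⁵ + 20x⁴ + 35x³ − 20x². Remainder: −4x⁴ + 20x³ − 9x² − 42x + 31.
Step 3: lead(−4x⁴ + 20x³ − 9x² − 42x + 31) ÷ lead(D) = −4x⁴ ÷ 2x³ = −2x. Subtract (−2x)·D = −4x⁴ + 8x³ + 14x² − 8x. Remainder: 12x³ − 23x² − 34x + 31.
Step 4: lead(12x³ − 23x² − 34x + 31) ÷ lead(D) = 12x³ ÷ 2x³ = 6. Subtract (6)·D = 12x³ − 24x² − 42x + 24. Remainder: x² + 8x + 7.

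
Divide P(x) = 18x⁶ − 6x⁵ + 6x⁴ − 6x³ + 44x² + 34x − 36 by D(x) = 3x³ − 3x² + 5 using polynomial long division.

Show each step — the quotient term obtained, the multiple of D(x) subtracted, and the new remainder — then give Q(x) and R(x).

Step 1: lead(18x⁶ − 6x⁵ + 6x⁴ − 6x³ + 44x² + 34x − 36) ÷ lead(D) = 18x⁶ ÷ 3x³ = 6x³. Subtract (6x³)·D = 18x⁶ − 18x⁵ + 30x³. Remainder: 12x⁵ + 6x⁴ − 36x³ + 44x² + 34x − 36.
Step 2: lead(12x⁵ + 6x⁴ − 36x³ + 44x² + 34x − 36) ÷ lead(D) = 12x⁵ ÷ 3x³ = 4x². Subtract (4x²)·D = 12x⁵ − 12x⁴ + 20x². Remainder: 18x⁴ − 36x³ + 24x² + 34x − 36.
Step 3: lead(18x⁴ − 36x³ + 24x² + 34x − 36) ÷ lead(D) = 18x⁴ ÷ 3x³ = 6x. Subtract (6x)·D = 18x⁴ − 18x³ + 30x. Remainder: −18x³ + 24x² + 4x − 36.
Step 4: lead(−18x³ + 24x² + 4x − 36) ÷ lead(D) = −18x³ ÷ 3x³ = −6. Subtract (−6)·D = −18x³ + 18x² − 30. Remainder: 6x² + 4x − 6.

Q(x) = 6x³ + 4x² + 6x − 6; R(x) = 6x² + 4x − 6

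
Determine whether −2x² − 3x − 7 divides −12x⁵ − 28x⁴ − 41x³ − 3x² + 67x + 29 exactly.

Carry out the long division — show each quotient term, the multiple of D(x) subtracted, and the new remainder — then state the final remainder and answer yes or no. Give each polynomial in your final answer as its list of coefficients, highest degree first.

R = [-1, 1], so D(x) is not a factor of P(x). no

Step 1: lead(−12x⁵ − 28x⁴ − 41x³ − 3x² + 67x + 29) ÷ lead(D) = −12x⁵ ÷ −2x² = 6x³. Subtract (6x³)·D = −12x⁵ − 18x⁴ − 42x³. Remainder: −10x⁴ + x³ − 3x² + 67x + 29.
Step 2: lead(−10x⁴ + x³ − 3x² + 67x + 29) ÷ lead(D) = −10x⁴ ÷ −2x² = 5x². Subtract (5x²)·D = −10x⁴ − 15x³ − 35x². Remainder: 16x³ + 32x² + 67x + 29.
Step 3: lead(16x³ + 32x² + 67x + 29) ÷ lead(D) = 16x³ ÷ −2x² = −8x. Subtract (−8x)·D = 16x³ + 24x² + 56x. Remainder: 8x² + 11x + 29.
Step 4: lead(8x² + 11x + 29) ÷ lead(D) = 8x² ÷ −2x² = −4. Subtract (−4)·D = 8x² + 12x + 28. Remainder: −x + 1.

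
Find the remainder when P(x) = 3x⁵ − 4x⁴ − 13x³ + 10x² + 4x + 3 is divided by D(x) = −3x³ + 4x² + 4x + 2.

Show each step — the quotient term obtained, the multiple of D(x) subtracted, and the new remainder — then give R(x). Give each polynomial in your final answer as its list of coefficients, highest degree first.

R = [-8, -3]

Step 1: lead(3x⁵ − 4x⁴ − 13x³ + 10x² + 4x + 3) ÷ lead(D) = 3x⁵ ÷ −3x³ = −x². Subtract (−x²)·D = 3x⁵ − 4x⁴ − 4x³ − 2x². Remainder: −9x³ + 12x² + 4x + 3.
Step 2: lead(−9x³ + 12x² + 4x + 3) ÷ lead(D) = −9x³ ÷ −3x³ = 3. Subtract (3)·D = −9x³ + 12x² + 12x + 6. Remainder: −8x − 3.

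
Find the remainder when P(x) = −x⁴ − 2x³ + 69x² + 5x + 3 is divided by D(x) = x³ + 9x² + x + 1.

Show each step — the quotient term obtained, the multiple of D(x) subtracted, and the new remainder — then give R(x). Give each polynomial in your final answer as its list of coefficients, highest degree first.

R = [7, -1, -4]

Step 1: lead(−x⁴ − 2x³ + 69x² + 5x + 3) ÷ lead(D) = −x⁴ ÷ x³ = −x. Subtract (−x)·D = −x⁴ − 9x³ − x² − x. Remainder: 7x³ + 70x² + 6x + 3.
Step 2: lead(7x³ + 70x² + 6x + 3) ÷ lead(D) = 7x³ ÷ x³ = 7. Subtract (7)·D = 7x³ + 63x² + 7x + 7. Remainder: 7x² − x − 4.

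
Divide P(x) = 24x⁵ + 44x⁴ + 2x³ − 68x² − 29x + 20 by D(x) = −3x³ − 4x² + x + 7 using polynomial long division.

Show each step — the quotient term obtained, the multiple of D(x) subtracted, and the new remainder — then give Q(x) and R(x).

Step 1: lead(24x⁵ + 44x⁴ + 2x³ − 68x² − 29x + 20) ÷ lead(D) = 24x⁵ ÷ −3x³ = −8x². Subtract (−8x²)·D = 24x⁵ + 32x⁴ − 8x³ − 56x². Remainder: 12x⁴ + 10x³ − 12x² − 29x + 20.
Step 2: lead(12x⁴ + 10x³ − 12x² − 29x + 20) ÷ lead(D) = 12x⁴ ÷ −3x³ = −4x. Subtract (−4x)·D = 12x⁴ + 16x³ − 4x² − 28x. Remainder: −6x³ − 8x² − x + 20.
Step 3: lead(−6x³ − 8x² − x + 20) ÷ lead(D) = −6x³ ÷ −3x³ = 2. Subtract (2)·D = −6x³ − 8x² + 2x + 14. Remainder: −3x + 6.

Q(x) = −8x² − 4x + 2; R(x) = −3x + 6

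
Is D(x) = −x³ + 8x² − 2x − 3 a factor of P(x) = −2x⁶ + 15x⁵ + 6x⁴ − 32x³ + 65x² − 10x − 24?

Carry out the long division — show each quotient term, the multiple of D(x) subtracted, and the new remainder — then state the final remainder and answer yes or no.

Step 1: lead(−2x⁶ + 15x⁵ + 6x⁴ − 32x³ + 65x² − 10x − 24) ÷ lead(D) = −2x⁶ ÷ −x³ = 2x³. Subtract (2x³)·D = −2x⁶ + 16x⁵ − 4x⁴ − 6x³. Remainder: −x⁵ + 10x⁴ − 26x³ + 65x² − 10x − 24.
Step 2: lead(−x⁵ + 10x⁴ − 26x³ + 65x² − 10x − 24) ÷ lead(D) = −x⁵ ÷ −x³ = x². Subtract (x²)·D = −x⁵ + 8x⁴ − 2x³ − 3x². Remainder: 2x⁴ − 24x³ + 68x² − 10x − 24.
Step 3: lead(2x⁴ − 24x³ + 68x² − 10x − 24) ÷ lead(D) = 2x⁴ ÷ −x³ = −2x. Subtract (−2x)·D = 2x⁴ − 16x³ + 4x² + 6x. Remainder: −8x³ + 64x² − 16x − 24.
Step 4: lead(−8x³ + 64x² − 16x − 24) ÷ lead(D) = −8x³ ÷ −x³ = 8. Subtract (8)·D = −8x³ + 64x² − 16x − 24. Remainder: 0.

R(x) = 0, so D(x) is a factor of P(x). yes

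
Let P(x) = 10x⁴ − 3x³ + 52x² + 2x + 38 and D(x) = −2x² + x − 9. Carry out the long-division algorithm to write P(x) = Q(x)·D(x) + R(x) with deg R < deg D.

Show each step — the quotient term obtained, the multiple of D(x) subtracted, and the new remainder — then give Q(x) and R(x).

Step 1: lead(10x⁴ − 3x³ + 52x² + 2x + 38) ÷ lead(D) = 10x⁴ ÷ −2x² = −5x². Subtract (−5x²)·D = 10x⁴ − 5x³ + 45x². Remainder: 2x³ + 7x² + 2x + 38.
Step 2: lead(2x³ + 7x² + 2x + 38) ÷ lead(D) = 2x³ ÷ −2x² = −x. Subtract (−x)·D = 2x³ − x² + 9x. Remainder: 8x² − 7x + 38.
Step 3: lead(8x² − 7x + 38) ÷ lead(D) = 8x² ÷ −2x² = −4. Subtract (−4)·D = 8x² − 4x + 36. Remainder: −3x + 2.

Q(x) = −5x² − x − 4; R(x) = −3x + 2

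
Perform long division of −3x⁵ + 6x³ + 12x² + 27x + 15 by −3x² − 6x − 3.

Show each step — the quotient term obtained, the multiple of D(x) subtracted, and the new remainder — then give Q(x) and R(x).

Step 1: lead(−3x⁵ + 6x³ + 12x² + 27x + 15) ÷ lead(D) = −3x⁵ ÷ −3x² = x³. Subtract (x³)·D = −3x⁵ − 6x⁴ − 3x³. Remainder: 6x⁴ + 9x³ + 12x² + 27x + 15.
Step 2: lead(6x⁴ + 9x³ + 12x² + 27x + 15) ÷ lead(D) = 6x⁴ ÷ −3x² = −2x². Subtract (−2x²)·D = 6x⁴ + 12x³ + 6x². Remainder: −3x³ + 6x² + 27x + 15.
Step 3: lead(−3x³ + 6x² + 27x + 15) ÷ lead(D) = −3x³ ÷ −3x² = x. Subtract (x)·D = −3x³ − 6x² − 3x. Remainder: 12x² + 30x + 15.
Step 4: lead(12x² + 30x + 15) ÷ lead(D) = 12x² ÷ −3x² = −4. Subtract (−4)·D = 12x² + 24x + 12. Remainder: 6x + 3.

Q(x) = x³ − 2x² + x − 4; R(x) = 6x + 3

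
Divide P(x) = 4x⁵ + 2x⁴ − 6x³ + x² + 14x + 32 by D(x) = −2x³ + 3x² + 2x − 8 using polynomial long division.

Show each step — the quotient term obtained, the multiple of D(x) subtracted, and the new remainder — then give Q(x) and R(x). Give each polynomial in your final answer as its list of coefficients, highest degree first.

Q = [-2, -4, -5]; R = [8, -8, -8]

Step 1: lead(4x⁵ + 2x⁴ − 6x³ + x² + 14x + 32) ÷ lead(D) = 4x⁵ ÷ −2x³ = −2x². Subtract (−2x²)·D = 4x⁵ − 6x⁴ − 4x³ + 16x². Remainder: 8x⁴ − 2x³ − 15x² + 14x + 32.
Step 2: lead(8x⁴ − 2x³ − 15x² + 14x + 32) ÷ lead(D) = 8x⁴ ÷ −2x³ = −4x. Subtract (−4x)·D = 8x⁴ − 12x³ − 8x² + 32x. Remainder: 10x³ − 7x² − 18x + 32.
Step 3: lead(10x³ − 7x² − 18x + 32) ÷ lead(D) = 10x³ ÷ −2x³ = −5. Subtract (−5)·D = 10x³ − 15x² − 10x + 40. Remainder: 8x² − 8x − 8.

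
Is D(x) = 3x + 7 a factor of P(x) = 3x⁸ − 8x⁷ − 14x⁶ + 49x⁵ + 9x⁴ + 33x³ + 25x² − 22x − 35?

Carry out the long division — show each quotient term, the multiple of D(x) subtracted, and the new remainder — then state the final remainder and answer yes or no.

Step 1: lead(3x⁸ − 8x⁷ − 14x⁶ + 49x⁵ + 9x⁴ + 33x³ + 25x² − 22x − 35) ÷ lead(D) = 3x⁸ ÷ 3x = x⁷. Subtract (x⁷)·D = 3x⁸ + 7x⁷. Remainder: −15x⁷ − 14x⁶ + 49x⁵ + 9x⁴ + 33x³ + 25x² − 22x − 35.
Step 2: lead(−15x⁷ − 14x⁶ + 49x⁵ + 9x⁴ + 33x³ + 25x² − 22x − 35) ÷ lead(D) = −15x⁷ ÷ 3x = −5x⁶. Subtract (−5x⁶)·D = −15x⁷ − 35x⁶. Remainder: 21x⁶ + 49x⁵ + 9x⁴ + 33x³ + 25x² − 22x − 35.
Step 3: lead(21x⁶ + 49x⁵ + 9x⁴ + 33x³ + 25x² − 22x − 35) ÷ lead(D) = 21x⁶ ÷ 3x = 7x⁵. Subtract (7x⁵)·D = 21x⁶ + 49x⁵. Remainder: 9x⁴ + 33x³ + 25x² − 22x − 35.
Step 4: lead(9x⁴ + 33x³ + 25x² − 22x − 35) ÷ lead(D) = 9x⁴ ÷ 3x = 3x³. Subtract (3x³)·D = 9x⁴ + 21x³. Remainder: 12x³ + 25x² − 22x − 35.
Step 5: lead(12x³ + 25x² − 22x − 35) ÷ lead(D) = 12x³ ÷ 3x = 4x². Subtract (4x²)·D = 12x³ + 28x². Remainder: −3x² − 22x − 35.
Step 6: lead(−3x² − 22x − 35) ÷ lead(D) = −3x² ÷ 3x = −x. Subtract (−x)·D = −3x² − 7x. Remainder: −15x − 35.
Step 7: lead(−15x − 35) ÷ lead(D) = −15x ÷ 3x = −5. Subtract (−5)·D = −15x − 35. Remainder: 0.

R(x) = 0, so D(x) is a factor of P(x). yes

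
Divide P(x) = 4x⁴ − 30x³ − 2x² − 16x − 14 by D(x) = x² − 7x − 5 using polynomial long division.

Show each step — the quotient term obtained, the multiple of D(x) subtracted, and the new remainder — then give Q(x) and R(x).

Step 1: lead(4x⁴ − 30x³ − 2x² − 16x − 14) ÷ lead(D) = 4x⁴ ÷ x² = 4x². Subtract (4x²)·D = 4x⁴ − 28x³ − 20x². Remainder: −2x³ + 18x² − 16x − 14.
Step 2: lead(−2x³ + 18x² − 16x − 14) ÷ lead(D) = −2x³ ÷ x² = −2x. Subtract (−2x)·D = −2x³ + 14x² + 10x. Remainder: 4x² − 26x − 14.
Step 3: lead(4x² − 26x − 14) ÷ lead(D) = 4x² ÷ x² = 4. Subtract (4)·D = 4x² − 28x − 20. Remainder: 2x + 6.

Q(x) = 4x² − 2x + 4; R(x) = 2x + 6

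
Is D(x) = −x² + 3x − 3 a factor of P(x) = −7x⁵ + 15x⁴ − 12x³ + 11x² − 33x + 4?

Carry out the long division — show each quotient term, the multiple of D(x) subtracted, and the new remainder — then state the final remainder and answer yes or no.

R(x) = −2, so D(x) is not a factor of P(x). no

Step 1: lead(−7x⁵ + 15x⁴ − 12x³ + 11x² − 33x + 4) ÷ lead(D) = −7x⁵ ÷ −x² = 7x³. Subtract (7x³)·D = −7x⁵ + 21x⁴ − 21x³. Remainder: −6x⁴ + 9x³ + 11x² − 33x + 4.
Step 2: lead(−6x⁴ + 9x³ + 11x² − 33x + 4) ÷ lead(D) = −6x⁴ ÷ −x² = 6x². Subtract (6x²)·D = −6x⁴ + 18x³ − 18x². Remainder: −9x³ + 29x² − 33x + 4.
Step 3: lead(−9x³ + 29x² − 33x + 4) ÷ lead(D) = −9x³ ÷ −x² = 9x. Subtract (9x)·D = −9x³ + 27x² − 27x. Remainder: 2x² − 6x + 4.
Step 4: lead(2x² − 6x + 4) ÷ lead(D) = 2x² ÷ −x² = −2. Subtract (−2)·D = 2x² − 6x + 6. Remainder: −2.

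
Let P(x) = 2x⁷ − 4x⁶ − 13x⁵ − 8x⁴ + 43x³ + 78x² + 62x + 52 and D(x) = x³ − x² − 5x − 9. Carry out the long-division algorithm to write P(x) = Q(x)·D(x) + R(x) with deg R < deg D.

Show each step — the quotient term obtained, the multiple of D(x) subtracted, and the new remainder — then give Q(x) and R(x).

Q(x) = 2x⁴ − 2x³ − 5x² − 5x − 5; R(x) = 3x² − 8x + 7

Step 1: lead(2x⁷ − 4x⁶ − 13x⁵ − 8x⁴ + 43x³ + 78x² + 62x + 52) ÷ lead(D) = 2x⁷ ÷ x³ = 2x⁴. Subtract (2x⁴)·D = 2x⁷ − 2x⁶ − 10x⁵ − 18x⁴. Remainder: −2x⁶ − 3x⁵ + 10x⁴ + 43x³ + 78x² + 62x + 52.
Step 2: lead(−2x⁶ − 3x⁵ + 10x⁴ + 43x³ + 78x² + 62x + 52) ÷ lead(D) = −2x⁶ ÷ x³ = −2x³. Subtract (−2x³)·D = −2x⁶ + 2x⁵ + 10x⁴ + 18x³. Remainder: −5x⁵ + 25x³ + 78x² + 62x + 52.
Step 3: lead(−5x⁵ + 25x³ + 78x² + 62x + 52) ÷ lead(D) = −5x⁵ ÷ x³ = −5x². Subtract (−5x²)·D = −5x⁵ + 5x⁴ + 25x³ + 45x². Remainder: −5x⁴ + 33x² + 62x + 52.
Step 4: lead(−5x⁴ + 33x² + 62x + 52) ÷ lead(D) = −5x⁴ ÷ x³ = −5x. Subtract (−5x)·D = −5x⁴ + 5x³ + 25x² + 45x. Remainder: −5x³ + 8x² + 17x + 52.
Step 5: lead(−5x³ + 8x² + 17x + 52) ÷ lead(D) = −5x³ ÷ x³ = −5. Subtract (−5)·D = −5x³ + 5x² + 25x + 45. Remainder: 3x² − 8x + 7.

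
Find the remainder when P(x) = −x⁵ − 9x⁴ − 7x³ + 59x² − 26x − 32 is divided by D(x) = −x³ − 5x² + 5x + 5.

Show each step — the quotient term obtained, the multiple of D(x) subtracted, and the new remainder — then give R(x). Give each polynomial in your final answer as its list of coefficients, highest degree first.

Step 1: lead(−x⁵ − 9x⁴ − 7x³ + 59x² − 26x − 32) ÷ lead(D) = −x⁵ ÷ −x³ = x². Subtract (x²)·D = −x⁵ − 5x⁴ + 5x³ + 5x². Remainder: −4x⁴ − 12x³ + 54x² − 26x − 32.
Step 2: lead(−4x⁴ − 12x³ + 54x² − 26x − 32) ÷ lead(D) = −4x⁴ ÷ −x³ = 4x. Subtract (4x)·D = −4x⁴ − 20x³ + 20x² + 20x. Remainder: 8x³ + 34x² − 46x − 32.
Step 3: lead(8x³ + 34x² − 46x − 32) ÷ lead(D) = 8x³ ÷ −x³ = −8. Subtract (−8)·D = 8x³ + 40x² − 40x − 40. Remainder: −6x² − 6x + 8.

R = [-6, -6, 8]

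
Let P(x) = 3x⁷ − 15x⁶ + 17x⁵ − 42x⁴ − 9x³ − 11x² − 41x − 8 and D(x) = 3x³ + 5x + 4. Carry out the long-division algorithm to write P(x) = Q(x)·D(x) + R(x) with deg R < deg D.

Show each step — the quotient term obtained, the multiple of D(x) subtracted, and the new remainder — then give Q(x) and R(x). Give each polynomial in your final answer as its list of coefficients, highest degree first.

Step 1: lead(3x⁷ − 15x⁶ + 17x⁵ − 42x⁴ − 9x³ − 11x² − 41x − 8) ÷ lead(D) = 3x⁷ ÷ 3x³ = x⁴. Subtract (x⁴)·D = 3x⁷ + 5x⁵ + 4x⁴. Remainder: −15x⁶ + 12x⁵ − 46x⁴ − 9x³ − 11x² − 41x − 8.
Step 2: lead(−15x⁶ + 12x⁵ − 46x⁴ − 9x³ − 11x² − 41x − 8) ÷ lead(D) = −15x⁶ ÷ 3x³ = −5x³. Subtract (−5x³)·D = −15x⁶ − 25x⁴ − 20x³. Remainder: 12x⁵ − 21x⁴ + 11x³ − 11x² − 41x − 8.
Step 3: lead(12x⁵ − 21x⁴ + 11x³ − 11x² − 41x − 8) ÷ lead(D) = 12x⁵ ÷ 3x³ = 4x². Subtract (4x²)·D = 12x⁵ + 20x³ + 16x². Remainder: −21x⁴ − 9x³ − 27x² − 41x − 8.
Step 4: lead(−21x⁴ − 9x³ − 27x² − 41x − 8) ÷ lead(D) = −21x⁴ ÷ 3x³ = −7x. Subtract (−7x)·D = −21x⁴ − 35x² − 28x. Remainder: −9x³ + 8x² − 13x − 8.
Step 5: lead(−9x³ + 8x² − 13x − 8) ÷ lead(D) = −9x³ ÷ 3x³ = −3. Subtract (−3)·D = −9x³ − 15x − 12. Remainder: 8x² + 2x + 4.

Q = [1, -5, 4, -7, -3]; R = [8, 2, 4]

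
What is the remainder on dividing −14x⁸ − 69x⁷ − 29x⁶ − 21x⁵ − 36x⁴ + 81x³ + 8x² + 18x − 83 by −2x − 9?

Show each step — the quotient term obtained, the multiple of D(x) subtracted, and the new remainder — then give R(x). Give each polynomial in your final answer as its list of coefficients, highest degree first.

R = [-2]

Step 1: lead(−14x⁸ − 69x⁷ − 29x⁶ − 21x⁵ − 36x⁴ + 81x³ + 8x² + 18x − 83) ÷ lead(D) = −14x⁸ ÷ −2x = 7x⁷. Subtract (7x⁷)·D = −14x⁸ − 63x⁷. Remainder: −6x⁷ − 29x⁶ − 21x⁵ − 36x⁴ + 81x³ + 8x² + 18x − 83.
Step 2: lead(−6x⁷ − 29x⁶ − 21x⁵ − 36x⁴ + 81x³ + 8x² + 18x − 83) ÷ lead(D) = −6x⁷ ÷ −2x = 3x⁶. Subtract (3x⁶)·D = −6x⁷ − 27x⁶. Remainder: −2x⁶ − 21x⁵ − 36x⁴ + 81x³ + 8x² + 18x − 83.
Step 3: lead(−2x⁶ − 21x⁵ − 36x⁴ + 81x³ + 8x² + 18x − 83) ÷ lead(D) = −2x⁶ ÷ −2x = x⁵. Subtract (x⁵)·D = −2x⁶ − 9x⁵. Remainder: −12x⁵ − 36x⁴ + 81x³ + 8x² + 18x − 83.
Step 4: lead(−12x⁵ − 36x⁴ + 81x³ + 8x² + 18x − 83) ÷ lead(D) = −12x⁵ ÷ −2x = 6x⁴. Subtract (6x⁴)·D = −12x⁵ − 54x⁴. Remainder: 18x⁴ + 81x³ + 8x² + 18x − 83.
Step 5: lead(18x⁴ + 81x³ + 8x² + 18x − 83) ÷ lead(D) = 18x⁴ ÷ −2x = −9x³. Subtract (−9x³)·D = 18x⁴ + 81x³. Remainder: 8x² + 18x − 83.
Step 6: lead(8x² + 18x − 83) ÷ lead(D) = 8x² ÷ −2x = −4x. Subtract (−4x)·D = 8x² + 36x. Remainder: −18x − 83.
Step 7: lead(−18x − 83) ÷ lead(D) = −18x ÷ −2x = 9. Subtract (9)·D = −18x − 81. Remainder: −2.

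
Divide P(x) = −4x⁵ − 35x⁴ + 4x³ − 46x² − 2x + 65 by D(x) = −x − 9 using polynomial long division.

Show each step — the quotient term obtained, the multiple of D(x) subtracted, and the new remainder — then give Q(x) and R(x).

Q(x) = 4x⁴ − x³ + 5x² + x − 7; R(x) = 2

Step 1: lead(−4x⁵ − 35x⁴ + 4x³ − 46x² − 2x + 65) ÷ lead(D) = −4x⁵ ÷ −x = 4x⁴. Subtract (4x⁴)·D = −4x⁵ − 36x⁴. Remainder: x⁴ + 4x³ − 46x² − 2x + 65.
Step 2: lead(x⁴ + 4x³ − 46x² − 2x + 65) ÷ lead(D) = x⁴ ÷ −x = −x³. Subtract (−x³)·D = x⁴ + 9x³. Remainder: −5x³ − 46x² − 2x + 65.
Step 3: lead(−5x³ − 46x² − 2x + 65) ÷ lead(D) = −5x³ ÷ −x = 5x². Subtract (5x²)·D = −5x³ − 45x². Remainder: −x² − 2x + 65.
Step 4: lead(−x² − 2x + 65) ÷ lead(D) = −x² ÷ −x = x. Subtract (x)·D = −x² − 9x. Remainder: 7x + 65.
Step 5: lead(7x + 65) ÷ lead(D) = 7x ÷ −x = −7. Subtract (−7)·D = 7x + 63. Remainder: 2.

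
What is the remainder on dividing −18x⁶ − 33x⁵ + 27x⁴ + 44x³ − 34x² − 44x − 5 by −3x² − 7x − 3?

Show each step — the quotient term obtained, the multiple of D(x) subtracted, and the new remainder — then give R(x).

R(x) = −2x + 4

Step 1: lead(−18x⁶ − 33x⁵ + 27x⁴ + 44x³ − 34x² − 44x − 5) ÷ lead(D) = −18x⁶ ÷ −3x² = 6x⁴. Subtract (6x⁴)·D = −18x⁶ − 42x⁵ − 18x⁴. Remainder: 9x⁵ + 45x⁴ + 44x³ − 34x² − 44x − 5.
Step 2: lead(9x⁵ + 45x⁴ + 44x³ − 34x² − 44x − 5) ÷ lead(D) = 9x⁵ ÷ −3x² = −3x³. Subtract (−3x³)·D = 9x⁵ + 21x⁴ + 9x³. Remainder: 24x⁴ + 35x³ − 34x² − 44x − 5.
Step 3: lead(24x⁴ + 35x³ − 34x² − 44x − 5) ÷ lead(D) = 24x⁴ ÷ −3x² = −8x². Subtract (−8x²)·D = 24x⁴ + 56x³ + 24x². Remainder: −21x³ − 58x² − 44x − 5.
Step 4: lead(−21x³ − 58x² − 44x − 5) ÷ lead(D) = −21x³ ÷ −3x² = 7x. Subtract (7x)·D = −21x³ − 49x² − 21x. Remainder: −9x² − 23x − 5.
Step 5: lead(−9x² − 23x − 5) ÷ lead(D) = −9x² ÷ −3x² = 3. Subtract (3)·D = −9x² − 21x − 9. Remainder: −2x + 4.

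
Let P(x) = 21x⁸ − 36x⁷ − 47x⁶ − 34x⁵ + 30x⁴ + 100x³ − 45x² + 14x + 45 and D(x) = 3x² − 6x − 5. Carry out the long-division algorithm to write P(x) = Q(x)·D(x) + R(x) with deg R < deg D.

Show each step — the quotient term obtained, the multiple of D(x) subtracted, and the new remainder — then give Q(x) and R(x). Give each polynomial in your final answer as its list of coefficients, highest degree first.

Q = [7, 2, 0, -8, -6, 8, -9]; R = [0]

Step 1: lead(21x⁸ − 36x⁷ − 47x⁶ − 34x⁵ + 30x⁴ + 100x³ − 45x² + 14x + 45) ÷ lead(D) = 21x⁸ ÷ 3x² = 7x⁶. Subtract (7x⁶)·D = 21x⁸ − 42x⁷ − 35x⁶. Remainder: 6x⁷ − 12x⁶ − 34x⁵ + 30x⁴ + 100x³ − 45x² + 14x + 45.
Step 2: lead(6x⁷ − 12x⁶ − 34x⁵ + 30x⁴ + 100x³ − 45x² + 14x + 45) ÷ lead(D) = 6x⁷ ÷ 3x² = 2x⁵. Subtract (2x⁵)·D = 6x⁷ − 12x⁶ − 10x⁵. Remainder: −24x⁵ + 30x⁴ + 100x³ − 45x² + 14x + 45.
Step 3: lead(−24x⁵ + 30x⁴ + 100x³ − 45x² + 14x + 45) ÷ lead(D) = −24x⁵ ÷ 3x² = −8x³. Subtract (−8x³)·D = −24x⁵ + 48x⁴ + 40x³. Remainder: −18x⁴ + 60x³ − 45x² + 14x + 45.
Step 4: lead(−18x⁴ + 60x³ − 45x² + 14x + 45) ÷ lead(D) = −18x⁴ ÷ 3x² = −6x². Subtract (−6x²)·D = −18x⁴ + 36x³ + 30x². Remainder: 24x³ − 75x² + 14x + 45.
Step 5: lead(24x³ − 75x² + 14x + 45) ÷ lead(D) = 24x³ ÷ 3x² = 8x. Subtract (8x)·D = 24x³ − 48x² − 40x. Remainder: −27x² + 54x + 45.
Step 6: lead(−27x² + 54x + 45) ÷ lead(D) = −27x² ÷ 3x² = −9. Subtract (−9)·D = −27x² + 54x + 45. Remainder: 0.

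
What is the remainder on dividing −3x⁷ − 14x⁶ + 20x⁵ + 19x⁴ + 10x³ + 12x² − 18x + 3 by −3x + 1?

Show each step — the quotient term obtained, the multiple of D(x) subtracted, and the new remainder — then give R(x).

Step 1: lead(−3x⁷ − 14x⁶ + 20x⁵ + 19x⁴ + 10x³ + 12x² − 18x + 3) ÷ lead(D) = −3x⁷ ÷ −3x = x⁶. Subtract (x⁶)·D = −3x⁷ + x⁶. Remainder: −15x⁶ + 20x⁵ + 19x⁴ + 10x³ + 12x² − 18x + 3.
Step 2: lead(−15x⁶ + 20x⁵ + 19x⁴ + 10x³ + 12x² − 18x + 3) ÷ lead(D) = −15x⁶ ÷ −3x = 5x⁵. Subtract (5x⁵)·D = −15x⁶ + 5x⁵. Remainder: 15x⁵ + 19x⁴ + 10x³ + 12x² − 18x + 3.
Step 3: lead(15x⁵ + 19x⁴ + 10x³ + 12x² − 18x + 3) ÷ lead(D) = 15x⁵ ÷ −3x = −5x⁴. Subtract (−5x⁴)·D = 15x⁵ − 5x⁴. Remainder: 24x⁴ + 10x³ + 12x² − 18x + 3.
Step 4: lead(24x⁴ + 10x³ + 12x² − 18x + 3) ÷ lead(D) = 24x⁴ ÷ −3x = −8x³. Subtract (−8x³)·D = 24x⁴ − 8x³. Remainder: 18x³ + 12x² − 18x + 3.
Step 5: lead(18x³ + 12x² − 18x + 3) ÷ lead(D) = 18x³ ÷ −3x = −6x². Subtract (−6x²)·D = 18x³ − 6x². Remainder: 18x² − 18x + 3.
Step 6: lead(18x² − 18x + 3) ÷ lead(D) = 18x² ÷ −3x = −6x. Subtract (−6x)·D = 18x² − 6x. Remainder: −12x + 3.
Step 7: lead(−12x + 3) ÷ lead(D) = −12x ÷ −3x = 4. Subtract (4)·D = −12x + 4. Remainder: −1.

R(x) = −1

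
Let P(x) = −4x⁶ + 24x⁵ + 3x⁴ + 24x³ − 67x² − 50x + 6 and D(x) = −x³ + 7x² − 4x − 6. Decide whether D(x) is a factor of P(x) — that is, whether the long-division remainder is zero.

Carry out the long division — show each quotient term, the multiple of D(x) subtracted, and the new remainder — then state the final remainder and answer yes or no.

Step 1: lead(−4x⁶ + 24x⁵ + 3x⁴ + 24x³ − 67x² − 50x + 6) ÷ lead(D) = −4x⁶ ÷ −x³ = 4x³. Subtract (4x³)·D = −4x⁶ + 28x⁵ − 16x⁴ − 24x³. Remainder: −4x⁵ + 19x⁴ + 48x³ − 67x² − 50x + 6.
Step 2: lead(−4x⁵ + 19x⁴ + 48x³ − 67x² − 50x + 6) ÷ lead(D) = −4x⁵ ÷ −x³ = 4x². Subtract (4x²)·D = −4x⁵ + 28x⁴ − 16x³ − 24x². Remainder: −9x⁴ + 64x³ − 43x² − 50x + 6.
Step 3: lead(−9x⁴ + 64x³ − 43x² − 50x + 6) ÷ lead(D) = −9x⁴ ÷ −x³ = 9x. Subtract (9x)·D = −9x⁴ + 63x³ − 36x² − 54x. Remainder: x³ − 7x² + 4x + 6.
Step 4: lead(x³ − 7x² + 4x + 6) ÷ lead(D) = x³ ÷ −x³ = −1. Subtract (−1)·D = x³ − 7x² + 4x + 6. Remainder: 0.

R(x) = 0, so D(x) is a factor of P(x). yes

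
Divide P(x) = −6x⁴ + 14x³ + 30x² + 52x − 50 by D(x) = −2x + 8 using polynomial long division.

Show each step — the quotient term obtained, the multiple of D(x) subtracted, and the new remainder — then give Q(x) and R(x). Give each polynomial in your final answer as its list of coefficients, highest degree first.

Q = [3, 5, 5, -6]; R = [-2]

Step 1: lead(−6x⁴ + 14x³ + 30x² + 52x − 50) ÷ lead(D) = −6x⁴ ÷ −2x = 3x³. Subtract (3x³)·D = −6x⁴ + 24x³. Remainder: −10x³ + 30x² + 52x − 50.
Step 2: lead(−10x³ + 30x² + 52x − 50) ÷ lead(D) = −10x³ ÷ −2x = 5x². Subtract (5x²)·D = −10x³ + 40x². Remainder: −10x² + 52x − 50.
Step 3: lead(−10x² + 52x − 50) ÷ lead(D) = −10x² ÷ −2x = 5x. Subtract (5x)·D = −10x² + 40x. Remainder: 12x − 50.
Step 4: lead(12x − 50) ÷ lead(D) = 12x ÷ −2x = −6. Subtract (−6)·D = 12x − 48. Remainder: −2.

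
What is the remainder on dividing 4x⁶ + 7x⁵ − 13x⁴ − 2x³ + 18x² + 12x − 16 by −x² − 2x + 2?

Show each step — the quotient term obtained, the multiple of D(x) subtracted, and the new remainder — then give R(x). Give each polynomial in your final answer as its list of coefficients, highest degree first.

Step 1: lead(4x⁶ + 7x⁵ − 13x⁴ − 2x³ + 18x² + 12x − 16) ÷ lead(D) = 4x⁶ ÷ −x² = −4x⁴. Subtract (−4x⁴)·D = 4x⁶ + 8x⁵ − 8x⁴. Remainder: −x⁵ − 5x⁴ − 2x³ + 18x² + 12x − 16.
Step 2: lead(−x⁵ − 5x⁴ − 2x³ + 18x² + 12x − 16) ÷ lead(D) = −x⁵ ÷ −x² = x³. Subtract (x³)·D = −x⁵ − 2x⁴ + 2x³. Remainder: −3x⁴ − 4x³ + 18x² + 12x − 16.
Step 3: lead(−3x⁴ − 4x³ + 18x² + 12x − 16) ÷ lead(D) = −3x⁴ ÷ −x² = 3x². Subtract (3x²)·D = −3x⁴ − 6x³ + 6x². Remainder: 2x³ + 12x² + 12x − 16.
Step 4: lead(2x³ + 12x² + 12x − 16) ÷ lead(D) = 2x³ ÷ −x² = −2x. Subtract (−2x)·D = 2x³ + 4x² − 4x. Remainder: 8x² + 16x − 16.
Step 5: lead(8x² + 16x − 16) ÷ lead(D) = 8x² ÷ −x² = −8. Subtract (−8)·D = 8x² + 16x − 16. Remainder: 0.

R = [0]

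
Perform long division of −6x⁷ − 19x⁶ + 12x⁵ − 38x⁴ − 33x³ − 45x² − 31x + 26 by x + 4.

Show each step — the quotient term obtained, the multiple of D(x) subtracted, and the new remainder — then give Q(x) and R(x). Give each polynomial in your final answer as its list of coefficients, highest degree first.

Q = [-6, 5, -8, -6, -9, -9, 5]; R = [6]

Step 1: lead(−6x⁷ − 19x⁶ + 12x⁵ − 38x⁴ − 33x³ − 45x² − 31x + 26) ÷ lead(D) = −6x⁷ ÷ x = −6x⁶. Subtract (−6x⁶)·D = −6x⁷ − 24x⁶. Remainder: 5x⁶ + 12x⁵ − 38x⁴ − 33x³ − 45x² − 31x + 26.
Step 2: lead(5x⁶ + 12x⁵ − 38x⁴ − 33x³ − 45x² − 31x + 26) ÷ lead(D) = 5x⁶ ÷ x = 5x⁵. Subtract (5x⁵)·D = 5x⁶ + 20x⁵. Remainder: −8x⁵ − 38x⁴ − 33x³ − 45x² − 31x + 26.
Step 3: lead(−8x⁵ − 38x⁴ − 33x³ − 45x² − 31x + 26) ÷ lead(D) = −8x⁵ ÷ x = −8x⁴. Subtract (−8x⁴)·D = −8x⁵ − 32x⁴. Remainder: −6x⁴ − 33x³ − 45x² − 31x + 26.
Step 4: lead(−6x⁴ − 33x³ − 45x² − 31x + 26) ÷ lead(D) = −6x⁴ ÷ x = −6x³. Subtract (−6x³)·D = −6x⁴ − 24x³. Remainder: −9x³ − 45x² − 31x + 26.
Step 5: lead(−9x³ − 45x² − 31x + 26) ÷ lead(D) = −9x³ ÷ x = −9x². Subtract (−9x²)·D = −9x³ − 36x². Remainder: −9x² − 31x + 26.
Step 6: lead(−9x² − 31x + 26) ÷ lead(D) = −9x² ÷ x = −9x. Subtract (−9x)·D = −9x² − 36x. Remainder: 5x + 26.
Step 7: lead(5x + 26) ÷ lead(D) = 5x ÷ x = 5. Subtract (5)·D = 5x + 20. Remainder: 6.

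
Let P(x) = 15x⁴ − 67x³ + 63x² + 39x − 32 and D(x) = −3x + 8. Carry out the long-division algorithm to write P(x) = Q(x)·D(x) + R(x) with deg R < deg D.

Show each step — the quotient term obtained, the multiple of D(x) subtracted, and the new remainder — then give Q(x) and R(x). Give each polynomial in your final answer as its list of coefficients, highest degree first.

Step 1: lead(15x⁴ − 67x³ + 63x² + 39x − 32) ÷ lead(D) = 15x⁴ ÷ −3x = −5x³. Subtract (−5x³)·D = 15x⁴ − 40x³. Remainder: −27x³ + 63x² + 39x − 32.
Step 2: lead(−27x³ + 63x² + 39x − 32) ÷ lead(D) = −27x³ ÷ −3x = 9x². Subtract (9x²)·D = −27x³ + 72x². Remainder: −9x² + 39x − 32.
Step 3: lead(−9x² + 39x − 32) ÷ lead(D) = −9x² ÷ −3x = 3x. Subtract (3x)·D = −9x² + 24x. Remainder: 15x − 32.
Step 4: lead(15x − 32) ÷ lead(D) = 15x ÷ −3x = −5. Subtract (−5)·D = 15x − 40. Remainder: 8.

Q = [-5, 9, 3, -5]; R = [8]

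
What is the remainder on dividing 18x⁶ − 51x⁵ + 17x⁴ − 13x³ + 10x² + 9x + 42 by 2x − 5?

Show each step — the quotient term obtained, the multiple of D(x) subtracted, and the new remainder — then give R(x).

Step 1: lead(18x⁶ − 51x⁵ + 17x⁴ − 13x³ + 10x² + 9x + 42) ÷ lead(D) = 18x⁶ ÷ 2x = 9x⁵. Subtract (9x⁵)·D = 18x⁶ − 45x⁵. Remainder: −6x⁵ + 17x⁴ − 13x³ + 10x² + 9x + 42.
Step 2: lead(−6x⁵ + 17x⁴ − 13x³ + 10x² + 9x + 42) ÷ lead(D) = −6x⁵ ÷ 2x = −3x⁴. Subtract (−3x⁴)·D = −6x⁵ + 15x⁴. Remainder: 2x⁴ − 13x³ + 10x² + 9x + 42.
Step 3: lead(2x⁴ − 13x³ + 10x² + 9x + 42) ÷ lead(D) = 2x⁴ ÷ 2x = x³. Subtract (x³)·D = 2x⁴ − 5x³. Remainder: −8x³ + 10x² + 9x + 42.
Step 4: lead(−8x³ + 10x² + 9x + 42) ÷ lead(D) = −8x³ ÷ 2x = −4x². Subtract (−4x²)·D = −8x³ + 20x². Remainder: −10x² + 9x + 42.
Step 5: lead(−10x² + 9x + 42) ÷ lead(D) = −10x² ÷ 2x = −5x. Subtract (−5x)·D = −10x² + 25x. Remainder: −16x + 42.
Step 6: lead(−16x + 42) ÷ lead(D) = −16x ÷ 2x = −8. Subtract (−8)·D = −16x + 40. Remainder: 2.

R(x) = 2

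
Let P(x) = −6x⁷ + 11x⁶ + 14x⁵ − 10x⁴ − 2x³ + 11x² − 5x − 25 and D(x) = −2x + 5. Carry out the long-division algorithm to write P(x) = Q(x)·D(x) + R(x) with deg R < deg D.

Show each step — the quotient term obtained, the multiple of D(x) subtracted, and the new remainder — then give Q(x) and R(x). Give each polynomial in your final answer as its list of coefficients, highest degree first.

Step 1: lead(−6x⁷ + 11x⁶ + 14x⁵ − 10x⁴ − 2x³ + 11x² − 5x − 25) ÷ lead(D) = −6x⁷ ÷ −2x = 3x⁶. Subtract (3x⁶)·D = −6x⁷ + 15x⁶. Remainder: −4x⁶ + 14x⁵ − 10x⁴ − 2x³ + 11x² − 5x − 25.
Step 2: lead(−4x⁶ + 14x⁵ − 10x⁴ − 2x³ + 11x² − 5x − 25) ÷ lead(D) = −4x⁶ ÷ −2x = 2x⁵. Subtract (2x⁵)·D = −4x⁶ + 10x⁵. Remainder: 4x⁵ − 10x⁴ − 2x³ + 11x² − 5x − 25.
Step 3: lead(4x⁵ − 10x⁴ − 2x³ + 11x² − 5x − 25) ÷ lead(D) = 4x⁵ ÷ −2x = −2x⁴. Subtract (−2x⁴)·D = 4x⁵ − 10x⁴. Remainder: −2x³ + 11x² − 5x − 25.
Step 4: lead(−2x³ + 11x² − 5x − 25) ÷ lead(D) = −2x³ ÷ −2x = x². Subtract (x²)·D = −2x³ + 5x². Remainder: 6x² − 5x − 25.
Step 5: lead(6x² − 5x − 25) ÷ lead(D) = 6x² ÷ −2x = −3x. Subtract (−3x)·D = 6x² − 15x. Remainder: 10x − 25.
Step 6: lead(10x − 25) ÷ lead(D) = 10x ÷ −2x = −5. Subtract (−5)·D = 10x − 25. Remainder: 0.

Q = [3, 2, -2, 0, 1, -3, -5]; R = [0]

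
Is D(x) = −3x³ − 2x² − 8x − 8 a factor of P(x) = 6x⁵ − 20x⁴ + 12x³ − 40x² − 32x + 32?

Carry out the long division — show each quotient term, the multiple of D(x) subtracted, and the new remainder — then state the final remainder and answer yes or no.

Step 1: lead(6x⁵ − 20x⁴ + 12x³ − 40x² − 32x + 32) ÷ lead(D) = 6x⁵ ÷ −3x³ = −2x². Subtract (−2x²)·D = 6x⁵ + 4x⁴ + 16x³ + 16x². Remainder: −24x⁴ − 4x³ − 56x² − 32x + 32.
Step 2: lead(−24x⁴ − 4x³ − 56x² − 32x + 32) ÷ lead(D) = −24x⁴ ÷ −3x³ = 8x. Subtract (8x)·D = −24x⁴ − 16x³ − 64x² − 64x. Remainder: 12x³ + 8x² + 32x + 32.
Step 3: lead(12x³ + 8x² + 32x + 32) ÷ lead(D) = 12x³ ÷ −3x³ = −4. Subtract (−4)·D = 12x³ + 8x² + 32x + 32. Remainder: 0.

R(x) = 0, so D(x) is a factor of P(x). yes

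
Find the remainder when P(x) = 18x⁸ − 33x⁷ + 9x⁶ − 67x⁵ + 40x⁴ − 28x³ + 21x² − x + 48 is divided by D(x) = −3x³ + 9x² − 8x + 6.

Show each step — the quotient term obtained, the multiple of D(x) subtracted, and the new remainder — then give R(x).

Step 1: lead(18x⁸ − 33x⁷ + 9x⁶ − 67x⁵ + 40x⁴ − 28x³ + 21x² − x + 48) ÷ lead(D) = 18x⁸ ÷ −3x³ = −6x⁵. Subtract (−6x⁵)·D = 18x⁸ − 54x⁷ + 48x⁶ − 36x⁵. Remainder: 21x⁷ − 39x⁶ − 31x⁵ + 40x⁴ − 28x³ + 21x² − x + 48.
Step 2: lead(21x⁷ − 39x⁶ − 31x⁵ + 40x⁴ − 28x³ + 21x² − x + 48) ÷ lead(D) = 21x⁷ ÷ −3x³ = −7x⁴. Subtract (−7x⁴)·D = 21x⁷ − 63x⁶ + 56x⁵ − 42x⁴. Remainder: 24x⁶ − 87x⁵ + 82x⁴ − 28x³ + 21x² − x + 48.
Step 3: lead(24x⁶ − 87x⁵ + 82x⁴ − 28x³ + 21x² − x + 48) ÷ lead(D) = 24x⁶ ÷ −3x³ = −8x³. Subtract (−8x³)·D = 24x⁶ − 72x⁵ + 64x⁴ − 48x³. Remainder: −15x⁵ + 18x⁴ + 20x³ + 21x² − x + 48.
Step 4: lead(−15x⁵ + 18x⁴ + 20x³ + 21x² − x + 48) ÷ lead(D) = −15x⁵ ÷ −3x³ = 5x². Subtract (5x²)·D = −15x⁵ + 45x⁴ − 40x³ + 30x². Remainder: −27x⁴ + 60x³ − 9x² − x + 48.
Step 5: lead(−27x⁴ + 60x³ − 9x² − x + 48) ÷ lead(D) = −27x⁴ ÷ −3x³ = 9x. Subtract (9x)·D = −27x⁴ + 81x³ − 72x² + 54x. Remainder: −21x³ + 63x² − 55x + 48.
Step 6: lead(−21x³ + 63x² − 55x + 48) ÷ lead(D) = −21x³ ÷ −3x³ = 7. Subtract (7)·D = −21x³ + 63x² − 56x + 42. Remainder: x + 6.

R(x) = x + 6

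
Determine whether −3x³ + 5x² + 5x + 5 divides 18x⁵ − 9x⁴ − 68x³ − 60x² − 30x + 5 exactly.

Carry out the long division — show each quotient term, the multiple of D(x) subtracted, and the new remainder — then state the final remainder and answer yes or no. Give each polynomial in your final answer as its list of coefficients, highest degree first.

R = [0], so D(x) is a factor of P(x). yes

Step 1: lead(18x⁵ − 9x⁴ − 68x³ − 60x² − 30x + 5) ÷ lead(D) = 18x⁵ ÷ −3x³ = −6x². Subtract (−6x²)·D = 18x⁵ − 30x⁴ − 30x³ − 30x². Remainder: 21x⁴ − 38x³ − 30x² − 30x + 5.
Step 2: lead(21x⁴ − 38x³ − 30x² − 30x + 5) ÷ lead(D) = 21x⁴ ÷ −3x³ = −7x. Subtract (−7x)·D = 21x⁴ − 35x³ − 35x² − 35x. Remainder: −3x³ + 5x² + 5x + 5.
Step 3: lead(−3x³ + 5x² + 5x + 5) ÷ lead(D) = −3x³ ÷ −3x³ = 1. Subtract (1)·D = −3x³ + 5x² + 5x + 5. Remainder: 0.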